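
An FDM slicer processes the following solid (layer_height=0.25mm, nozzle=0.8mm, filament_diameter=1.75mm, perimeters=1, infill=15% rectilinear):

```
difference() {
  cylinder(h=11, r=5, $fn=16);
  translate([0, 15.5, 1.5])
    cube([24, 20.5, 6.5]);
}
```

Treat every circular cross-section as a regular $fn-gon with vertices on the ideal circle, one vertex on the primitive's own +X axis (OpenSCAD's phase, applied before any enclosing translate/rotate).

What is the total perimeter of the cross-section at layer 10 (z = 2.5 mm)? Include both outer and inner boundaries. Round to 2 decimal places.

At z = 2.5 mm: the r=5 cylinder gives a regular 16-gon of circumradius 5 (constant along its height) (perimeter = 2·16·5.000·sin(180°/16) = 31.21 mm); the 24×20.5 cube at (0, 15.5) contributes its full rectangle (perimeter 89.00 mm); After the difference (first − rest): starting from the r=5 cylinder, the 24×20.5 cube at (0, 15.5) misses the remaining region (no effect) — boundary = 31.21 mm. Overall, the cross-section is a single solid region. Total boundary length (outer) = 31.21 mm.

31.21 mm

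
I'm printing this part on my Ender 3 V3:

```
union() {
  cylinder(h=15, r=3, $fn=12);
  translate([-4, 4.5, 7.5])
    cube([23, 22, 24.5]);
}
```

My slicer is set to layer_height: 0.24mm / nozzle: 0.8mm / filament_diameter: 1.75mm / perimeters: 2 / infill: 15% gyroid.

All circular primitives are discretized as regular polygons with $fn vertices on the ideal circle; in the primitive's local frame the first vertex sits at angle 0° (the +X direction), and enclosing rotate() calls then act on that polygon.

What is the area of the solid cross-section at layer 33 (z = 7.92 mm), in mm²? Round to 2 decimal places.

533.00 mm²

At z = 7.92 mm: the cylinder: section is a regular 12-gon, circumradius r=3 (area = (12/2)·3.000²·sin(360°/12) = 27.00 mm²); the cube at (-4, 4.5) is present — its section is the full 23×22 rectangle (area 506.00 mm²); Combining (union): the 2 present regions are separate (no shared area or edge), so areas and boundary lengths simply add and each stays a separate island — area = 533.00 mm². Overall, the cross-section has 2 separate islands. Net area = 533.00 mm².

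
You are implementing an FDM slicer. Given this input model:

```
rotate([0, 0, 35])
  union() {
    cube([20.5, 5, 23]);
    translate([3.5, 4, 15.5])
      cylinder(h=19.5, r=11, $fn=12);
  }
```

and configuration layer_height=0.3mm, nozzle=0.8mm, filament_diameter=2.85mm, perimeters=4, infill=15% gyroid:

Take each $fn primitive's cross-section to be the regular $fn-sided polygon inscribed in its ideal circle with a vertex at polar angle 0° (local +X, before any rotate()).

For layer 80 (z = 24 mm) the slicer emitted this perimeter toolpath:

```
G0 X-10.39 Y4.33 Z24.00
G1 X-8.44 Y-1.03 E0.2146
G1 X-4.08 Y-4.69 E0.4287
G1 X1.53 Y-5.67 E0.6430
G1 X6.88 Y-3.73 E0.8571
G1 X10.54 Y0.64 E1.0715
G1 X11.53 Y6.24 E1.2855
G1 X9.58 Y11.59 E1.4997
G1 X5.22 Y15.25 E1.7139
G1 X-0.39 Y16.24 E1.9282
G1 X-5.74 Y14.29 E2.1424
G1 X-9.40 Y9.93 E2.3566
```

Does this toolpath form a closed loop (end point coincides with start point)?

no

Start point (G0): (-10.39, 4.33). End point (last G1): the path does not return to the start — open.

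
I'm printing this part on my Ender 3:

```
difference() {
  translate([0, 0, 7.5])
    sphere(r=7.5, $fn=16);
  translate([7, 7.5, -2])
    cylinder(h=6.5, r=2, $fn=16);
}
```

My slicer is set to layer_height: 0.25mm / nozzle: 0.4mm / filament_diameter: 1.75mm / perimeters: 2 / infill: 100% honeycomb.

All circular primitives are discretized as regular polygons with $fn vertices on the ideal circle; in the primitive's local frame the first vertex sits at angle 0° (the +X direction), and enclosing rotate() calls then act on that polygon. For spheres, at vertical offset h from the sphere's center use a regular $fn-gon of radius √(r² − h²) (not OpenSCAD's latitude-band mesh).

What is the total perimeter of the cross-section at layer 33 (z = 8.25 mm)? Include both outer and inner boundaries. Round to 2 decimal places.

At z = 8.25 mm: the r=7.5 sphere slices to a regular 16-gon of circumradius 7.462 (√(r²−h²) with h=0.75 from center) (perimeter = 2·16·7.462·sin(180°/16) = 46.59 mm); the cylinder at (7, 7.5) does not reach this height (z outside [-2, 4.5]); Taking the first minus the rest: none of the subtracted shapes is present at this height, so the r=7.5 sphere is unchanged — boundary = 46.59 mm. Overall, the cross-section is a single solid region. Total boundary length (outer) = 46.59 mm.

46.59 mm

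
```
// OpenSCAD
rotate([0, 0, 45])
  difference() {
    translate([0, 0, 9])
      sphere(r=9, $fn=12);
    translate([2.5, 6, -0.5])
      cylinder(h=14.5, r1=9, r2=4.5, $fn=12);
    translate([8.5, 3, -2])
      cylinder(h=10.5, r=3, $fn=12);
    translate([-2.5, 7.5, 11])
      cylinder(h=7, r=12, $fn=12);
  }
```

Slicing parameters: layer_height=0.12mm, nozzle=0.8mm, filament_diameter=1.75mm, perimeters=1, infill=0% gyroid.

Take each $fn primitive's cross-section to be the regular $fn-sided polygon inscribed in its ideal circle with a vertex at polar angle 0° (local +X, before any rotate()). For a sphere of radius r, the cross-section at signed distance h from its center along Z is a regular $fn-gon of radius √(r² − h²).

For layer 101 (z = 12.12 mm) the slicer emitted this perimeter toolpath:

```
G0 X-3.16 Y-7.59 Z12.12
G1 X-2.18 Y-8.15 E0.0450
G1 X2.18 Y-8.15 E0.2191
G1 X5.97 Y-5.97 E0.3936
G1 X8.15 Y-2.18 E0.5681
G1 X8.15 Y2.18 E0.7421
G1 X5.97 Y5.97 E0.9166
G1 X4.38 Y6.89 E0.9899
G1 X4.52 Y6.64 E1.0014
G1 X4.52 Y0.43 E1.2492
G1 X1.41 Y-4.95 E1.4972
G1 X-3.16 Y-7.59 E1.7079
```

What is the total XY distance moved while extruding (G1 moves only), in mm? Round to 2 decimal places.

42.79 mm

Sum the Euclidean lengths of each G1 segment: total = 42.79 mm.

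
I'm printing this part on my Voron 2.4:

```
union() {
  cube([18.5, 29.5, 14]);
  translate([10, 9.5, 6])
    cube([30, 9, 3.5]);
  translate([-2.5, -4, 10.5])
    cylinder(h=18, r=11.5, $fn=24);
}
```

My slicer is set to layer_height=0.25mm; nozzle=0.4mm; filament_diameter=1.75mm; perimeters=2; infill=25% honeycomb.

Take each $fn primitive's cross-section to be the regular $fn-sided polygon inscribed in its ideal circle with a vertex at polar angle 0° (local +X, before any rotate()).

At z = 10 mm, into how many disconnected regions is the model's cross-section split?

At z = 10 mm: the cube is present — its section is the full 18.5×29.5 rectangle; the cube at (10, 9.5) is absent (z outside [6, 9.5]); the cylinder at (-2.5, -4) is not intersected at this z (z outside [10.5, 28.5]); Merging all regions: only the 18.5×29.5 cube is present, so the union is just that shape — 1 connected region. The result has 1 disconnected region.

1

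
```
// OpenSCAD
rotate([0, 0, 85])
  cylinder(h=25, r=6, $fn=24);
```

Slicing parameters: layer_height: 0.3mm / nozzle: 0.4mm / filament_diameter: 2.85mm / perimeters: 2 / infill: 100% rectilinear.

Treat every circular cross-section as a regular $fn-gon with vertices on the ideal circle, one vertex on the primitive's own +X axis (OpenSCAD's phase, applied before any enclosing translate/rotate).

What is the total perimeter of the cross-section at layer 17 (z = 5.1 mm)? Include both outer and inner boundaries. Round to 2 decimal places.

37.59 mm

At z = 5.1 mm: the cylinder: section is a regular 24-gon, circumradius r=6 (perimeter = 2·24·6.000·sin(180°/24) = 37.59 mm); (whole slice rotated 85° about Z — lengths, areas and connectivity unchanged). Overall, the cross-section is a single solid region. Total boundary length (outer) = 37.59 mm.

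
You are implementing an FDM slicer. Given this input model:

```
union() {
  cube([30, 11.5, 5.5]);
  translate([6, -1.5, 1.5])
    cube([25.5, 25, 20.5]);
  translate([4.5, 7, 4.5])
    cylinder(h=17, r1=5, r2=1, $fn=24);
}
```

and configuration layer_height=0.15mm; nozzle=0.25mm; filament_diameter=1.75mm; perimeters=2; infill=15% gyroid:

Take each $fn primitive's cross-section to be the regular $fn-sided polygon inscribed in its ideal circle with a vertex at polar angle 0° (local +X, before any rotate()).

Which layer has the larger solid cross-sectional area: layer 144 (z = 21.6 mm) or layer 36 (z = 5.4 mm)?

layer 36 (z = 5.4 mm)

Layer 144 (z = 21.6): the cube is not intersected at this z (z outside [0, 5.5]); the cube at (6, -1.5) is present — its section is the full 25.5×25 rectangle (area 637.50 mm²); the cone at (4.5, 7) is absent (z outside [4.5, 21.5]); Combining (union): only the 25.5×25 cube at (6, -1.5) is present, so the union is just that shape — area = 637.50 mm². So its area = 637.50 mm². Layer 36 (z = 5.4): the 30×11.5 cube contributes its full rectangle (area 345.00 mm²); the cube at (6, -1.5) (footprint 25.5×25) is included at this height (area 637.50 mm²); the cone at (4.5, 7) (r1=5→r2=1) has section circumradius 4.788 here — a regular 24-gon (area = (24/2)·4.788²·sin(360°/24) = 71.21 mm²); Combining (union): the regions partially overlap — summed areas 1053.71 mm² minus the doubly-counted overlap 346.11 mm² gives 707.60 mm² — area = 707.60 mm². So its area = 707.60 mm². Layer 36 is larger (707.60 vs 637.50 mm²).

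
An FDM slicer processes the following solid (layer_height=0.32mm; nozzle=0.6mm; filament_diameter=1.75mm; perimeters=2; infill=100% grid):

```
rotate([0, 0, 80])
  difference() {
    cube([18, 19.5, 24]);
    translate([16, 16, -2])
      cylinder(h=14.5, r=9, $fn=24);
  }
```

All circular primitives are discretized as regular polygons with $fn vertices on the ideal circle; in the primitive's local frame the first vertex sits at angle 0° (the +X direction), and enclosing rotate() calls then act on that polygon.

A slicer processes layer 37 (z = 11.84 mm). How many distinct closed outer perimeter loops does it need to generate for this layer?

1

At z = 11.84 mm: the 18×19.5 cube contributes its full rectangle; the r=9 cylinder at (16, 16) contributes a regular 24-gon of circumradius 9; After the difference (first − rest): starting from the 18×19.5 cube, the r=9 cylinder at (16, 16) partially overlaps it — only the 118.13 mm² overlap (of its 251.57 mm²) is removed, clipping the outline — 1 connected region; (whole slice rotated 80° about Z — lengths, areas and connectivity unchanged). The result has 1 disconnected region.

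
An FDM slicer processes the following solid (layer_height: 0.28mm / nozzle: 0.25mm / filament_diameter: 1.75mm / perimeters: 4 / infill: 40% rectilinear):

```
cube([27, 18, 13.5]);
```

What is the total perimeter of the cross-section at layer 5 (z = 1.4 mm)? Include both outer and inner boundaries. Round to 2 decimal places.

At z = 1.4 mm: the cube is present — its section is the full 27×18 rectangle (perimeter 90.00 mm). Overall, the cross-section is a single solid region. Total boundary length (outer) = 90.00 mm.

90.00 mm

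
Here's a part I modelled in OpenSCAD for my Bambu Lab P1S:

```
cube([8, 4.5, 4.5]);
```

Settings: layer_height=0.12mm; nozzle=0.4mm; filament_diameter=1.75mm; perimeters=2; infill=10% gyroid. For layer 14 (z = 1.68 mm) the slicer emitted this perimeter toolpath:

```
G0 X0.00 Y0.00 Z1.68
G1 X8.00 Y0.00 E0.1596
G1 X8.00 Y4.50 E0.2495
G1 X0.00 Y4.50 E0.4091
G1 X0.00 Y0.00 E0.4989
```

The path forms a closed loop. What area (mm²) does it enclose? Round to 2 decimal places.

36.00 mm²

Apply the shoelace formula to the sequence of (X, Y) vertices; enclosed area = 36.00 mm².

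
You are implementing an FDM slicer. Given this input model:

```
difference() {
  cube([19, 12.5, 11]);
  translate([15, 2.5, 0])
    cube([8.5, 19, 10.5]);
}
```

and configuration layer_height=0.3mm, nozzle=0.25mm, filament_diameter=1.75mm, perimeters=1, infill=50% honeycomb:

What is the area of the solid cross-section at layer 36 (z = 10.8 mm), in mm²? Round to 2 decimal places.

237.50 mm²

At z = 10.8 mm: the cube is present — its section is the full 19×12.5 rectangle (area 237.50 mm²); the cube at (15, 2.5) is not intersected at this z (z outside [0, 10.5]); Subtracting the remaining from the first: none of the subtracted shapes is present at this height, so the 19×12.5 cube is unchanged — area = 237.50 mm². Overall, the cross-section is a single solid region. Net area = 237.50 mm².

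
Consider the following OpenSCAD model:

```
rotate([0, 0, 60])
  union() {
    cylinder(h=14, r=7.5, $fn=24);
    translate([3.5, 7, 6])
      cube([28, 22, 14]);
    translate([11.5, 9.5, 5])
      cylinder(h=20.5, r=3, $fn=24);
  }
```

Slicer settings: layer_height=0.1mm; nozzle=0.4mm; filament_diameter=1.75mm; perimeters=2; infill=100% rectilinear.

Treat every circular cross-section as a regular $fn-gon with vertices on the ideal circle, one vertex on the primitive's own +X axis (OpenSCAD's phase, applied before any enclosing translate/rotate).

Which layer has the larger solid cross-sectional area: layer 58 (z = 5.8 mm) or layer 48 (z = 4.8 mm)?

Layer 58 (z = 5.8): the r=7.5 cylinder contributes a regular 24-gon of circumradius 7.5 (area = (24/2)·7.500²·sin(360°/24) = 174.70 mm²); the cube at (3.5, 7) is not intersected at this z (z outside [6, 20]); the r=3 cylinder at (11.5, 9.5) contributes a regular 24-gon of circumradius 3 (area = (24/2)·3.000²·sin(360°/24) = 27.95 mm²); Combining (union): the 2 present regions are separate (no shared area or edge), so areas and boundary lengths simply add and each stays a separate island — area = 202.66 mm²; (whole slice rotated 60° about Z — lengths, areas and connectivity unchanged). So its area = 202.66 mm². Layer 48 (z = 4.8): the cylinder: section is a regular 24-gon, circumradius r=7.5 (area = (24/2)·7.500²·sin(360°/24) = 174.70 mm²); the cube at (3.5, 7) is absent (z outside [6, 20]); the cylinder at (11.5, 9.5) is absent (z outside [5, 25.5]); Combining (union): only the r=7.5 cylinder is present, so the union is just that shape — area = 174.70 mm²; (rotated 60° about Z; rotation is an isometry so areas/perimeters/island counts are preserved). So its area = 174.70 mm². Layer 58 is larger (202.66 vs 174.70 mm²).

layer 58 (z = 5.8 mm)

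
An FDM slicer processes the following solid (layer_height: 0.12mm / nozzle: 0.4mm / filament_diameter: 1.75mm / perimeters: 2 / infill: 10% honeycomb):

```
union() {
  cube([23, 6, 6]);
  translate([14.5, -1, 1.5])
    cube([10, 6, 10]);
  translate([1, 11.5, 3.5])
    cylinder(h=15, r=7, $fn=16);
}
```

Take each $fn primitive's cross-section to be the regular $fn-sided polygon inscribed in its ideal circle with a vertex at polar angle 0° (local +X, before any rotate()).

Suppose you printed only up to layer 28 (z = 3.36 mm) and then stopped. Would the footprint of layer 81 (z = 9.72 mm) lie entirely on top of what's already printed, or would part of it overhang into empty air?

Compare the two slices. At z = 3.36: the cube (footprint 23×6) is included at this height (area 138.00 mm²); the 10×6 cube at (14.5, -1) contributes its full rectangle (area 60.00 mm²); the cylinder at (1, 11.5) does not reach this height (z outside [3.5, 18.5]); Taking the union: the regions partially overlap — summed areas 198.00 mm² minus the doubly-counted overlap 42.50 mm² gives 155.50 mm² — area = 155.50 mm². At z = 9.72: the cube is absent (z outside [0, 6]); the cube at (14.5, -1) (footprint 10×6) is included at this height (area 60.00 mm²); the r=7 cylinder at (1, 11.5) gives a regular 16-gon of circumradius 7 (constant along its height) (area = (16/2)·7.000²·sin(360°/16) = 150.01 mm²); Taking the union: the 2 present regions are separate (no shared area or edge), so areas and boundary lengths simply add and each stays a separate island — area = 210.01 mm². Checking containment: at z = 9.72 the cross-section extends beyond the z = 3.36 cross-section by about 144.61 mm².

part overhangs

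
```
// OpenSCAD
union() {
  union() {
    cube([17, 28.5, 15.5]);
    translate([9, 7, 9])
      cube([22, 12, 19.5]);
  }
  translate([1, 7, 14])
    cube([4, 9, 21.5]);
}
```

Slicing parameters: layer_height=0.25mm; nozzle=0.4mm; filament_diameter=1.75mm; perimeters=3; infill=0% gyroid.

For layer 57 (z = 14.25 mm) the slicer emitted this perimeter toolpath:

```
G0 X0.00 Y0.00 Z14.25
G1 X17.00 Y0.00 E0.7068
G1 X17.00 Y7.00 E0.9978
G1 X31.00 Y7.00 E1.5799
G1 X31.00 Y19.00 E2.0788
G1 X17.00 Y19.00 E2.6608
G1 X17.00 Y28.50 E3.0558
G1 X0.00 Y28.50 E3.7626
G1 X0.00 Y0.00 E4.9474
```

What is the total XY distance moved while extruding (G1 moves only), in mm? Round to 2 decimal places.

Sum the Euclidean lengths of each G1 segment: total = 119.00 mm.

119.00 mm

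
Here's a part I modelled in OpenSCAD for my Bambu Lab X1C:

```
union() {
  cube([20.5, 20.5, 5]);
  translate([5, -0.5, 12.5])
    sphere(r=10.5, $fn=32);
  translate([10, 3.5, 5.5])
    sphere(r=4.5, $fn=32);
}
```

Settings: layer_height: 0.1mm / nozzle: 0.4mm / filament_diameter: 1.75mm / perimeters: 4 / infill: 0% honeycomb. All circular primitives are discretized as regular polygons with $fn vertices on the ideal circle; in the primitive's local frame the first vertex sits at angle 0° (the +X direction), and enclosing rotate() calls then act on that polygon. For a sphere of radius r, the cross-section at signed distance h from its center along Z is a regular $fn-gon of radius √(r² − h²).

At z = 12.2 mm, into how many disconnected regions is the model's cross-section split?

1

At z = 12.2 mm: the cube is not intersected at this z (z outside [0, 5]); the sphere at (5, -0.5): section is a regular 32-gon, circumradius = √(r²−h²) = √(10.5²−0.3²) = 10.496; the sphere at (10, 3.5) is absent (|z−center|=6.700 > r=4.5); Merging all regions: only the r=10.5 sphere at (5, -0.5) is present, so the union is just that shape — 1 connected region. The result has 1 disconnected region.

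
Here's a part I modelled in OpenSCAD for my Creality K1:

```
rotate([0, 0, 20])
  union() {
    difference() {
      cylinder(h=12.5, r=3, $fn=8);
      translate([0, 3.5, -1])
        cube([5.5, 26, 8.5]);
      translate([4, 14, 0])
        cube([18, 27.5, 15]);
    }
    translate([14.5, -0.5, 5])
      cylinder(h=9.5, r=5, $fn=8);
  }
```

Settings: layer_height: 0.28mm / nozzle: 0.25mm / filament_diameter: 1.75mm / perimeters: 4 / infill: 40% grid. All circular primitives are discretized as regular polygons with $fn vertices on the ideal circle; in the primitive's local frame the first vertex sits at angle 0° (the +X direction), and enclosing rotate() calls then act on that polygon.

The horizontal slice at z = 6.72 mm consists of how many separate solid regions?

At z = 6.72 mm: the r=3 cylinder gives a regular 8-gon of circumradius 3 (constant along its height); the cube at (0, 3.5) is present — its section is the full 5.5×26 rectangle; the 18×27.5 cube at (4, 14) contributes its full rectangle; Taking the first minus the rest: starting from the r=3 cylinder, the 5.5×26 cube at (0, 3.5) misses the remaining region (no effect); the 18×27.5 cube at (4, 14) misses the remaining region (no effect) — 1 connected region; the r=5 cylinder at (14.5, -0.5) gives a regular 8-gon of circumradius 5 (constant along its height); Taking the union: the 2 present regions are separate (no shared area or edge), so areas and boundary lengths simply add and each stays a separate island — 2 connected regions; (whole slice rotated 20° about Z — lengths, areas and connectivity unchanged). The result has 2 disconnected regions.

2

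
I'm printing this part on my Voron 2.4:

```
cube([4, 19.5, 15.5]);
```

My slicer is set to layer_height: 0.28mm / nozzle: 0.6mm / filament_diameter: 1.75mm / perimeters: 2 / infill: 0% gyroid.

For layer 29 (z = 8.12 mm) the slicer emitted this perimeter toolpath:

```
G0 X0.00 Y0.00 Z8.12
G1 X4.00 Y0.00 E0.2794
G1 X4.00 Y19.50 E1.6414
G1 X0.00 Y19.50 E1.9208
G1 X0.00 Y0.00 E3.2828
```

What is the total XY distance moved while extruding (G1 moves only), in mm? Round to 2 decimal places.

Sum the Euclidean lengths of each G1 segment: total = 47.00 mm.

47.00 mm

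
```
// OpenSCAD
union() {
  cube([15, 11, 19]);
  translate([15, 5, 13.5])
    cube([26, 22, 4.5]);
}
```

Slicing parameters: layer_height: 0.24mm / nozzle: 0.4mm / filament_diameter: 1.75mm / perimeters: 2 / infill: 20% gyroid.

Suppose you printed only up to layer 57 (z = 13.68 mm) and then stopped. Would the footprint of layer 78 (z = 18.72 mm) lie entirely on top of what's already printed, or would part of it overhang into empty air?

Compare the two slices. At z = 13.68: the cube is present — its section is the full 15×11 rectangle (area 165.00 mm²); the cube at (15, 5) (footprint 26×22) is included at this height (area 572.00 mm²); Combining (union): the 2 present regions share edge segments without overlapping in area, so areas simply add but the touching pieces fuse into one outline (the shared edge portions become interior and drop out of the boundary) — area = 737.00 mm². At z = 18.72: the cube (footprint 15×11) is included at this height (area 165.00 mm²); the cube at (15, 5) is not intersected at this z (z outside [13.5, 18]); Taking the union: only the 15×11 cube is present, so the union is just that shape — area = 165.00 mm². Checking containment: the cross-section at z = 18.72 is a subset of the cross-section at z = 13.68.

entirely on top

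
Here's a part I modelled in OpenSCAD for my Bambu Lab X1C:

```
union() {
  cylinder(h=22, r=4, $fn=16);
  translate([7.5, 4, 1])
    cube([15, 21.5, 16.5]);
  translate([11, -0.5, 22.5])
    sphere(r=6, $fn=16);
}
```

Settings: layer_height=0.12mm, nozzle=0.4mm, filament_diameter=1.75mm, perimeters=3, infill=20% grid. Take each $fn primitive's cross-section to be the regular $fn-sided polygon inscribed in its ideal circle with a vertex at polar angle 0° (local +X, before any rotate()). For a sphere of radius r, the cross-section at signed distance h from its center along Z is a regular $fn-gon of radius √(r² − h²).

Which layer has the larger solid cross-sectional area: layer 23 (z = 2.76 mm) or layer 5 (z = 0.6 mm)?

Layer 23 (z = 2.76): the r=4 cylinder contributes a regular 16-gon of circumradius 4 (area = (16/2)·4.000²·sin(360°/16) = 48.98 mm²); the cube at (7.5, 4) (footprint 15×21.5) is included at this height (area 322.50 mm²); the sphere at (11, -0.5) is not intersected at this z (|z−center|=19.740 > r=6); Combining (union): the 2 present regions are separate (no shared area or edge), so areas and boundary lengths simply add and each stays a separate island — area = 371.48 mm². So its area = 371.48 mm². Layer 5 (z = 0.6): the r=4 cylinder gives a regular 16-gon of circumradius 4 (constant along its height) (area = (16/2)·4.000²·sin(360°/16) = 48.98 mm²); the cube at (7.5, 4) does not reach this height (z outside [1, 17.5]); the sphere at (11, -0.5) is not intersected at this z (|z−center|=21.900 > r=6); Merging all regions: only the r=4 cylinder is present, so the union is just that shape — area = 48.98 mm². So its area = 48.98 mm². Layer 23 is larger (371.48 vs 48.98 mm²).

layer 23 (z = 2.76 mm)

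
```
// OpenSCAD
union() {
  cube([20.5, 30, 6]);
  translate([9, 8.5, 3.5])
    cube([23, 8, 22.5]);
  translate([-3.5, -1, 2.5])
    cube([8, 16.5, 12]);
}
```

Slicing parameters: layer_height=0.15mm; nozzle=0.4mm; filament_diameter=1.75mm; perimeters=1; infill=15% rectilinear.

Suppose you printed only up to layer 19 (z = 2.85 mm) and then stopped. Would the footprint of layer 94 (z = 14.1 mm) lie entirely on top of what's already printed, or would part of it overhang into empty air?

part overhangs

Compare the two slices. At z = 2.85: the cube is present — its section is the full 20.5×30 rectangle (area 615.00 mm²); the cube at (9, 8.5) is absent (z outside [3.5, 26]); the cube at (-3.5, -1) (footprint 8×16.5) is included at this height (area 132.00 mm²); Combining (union): the regions partially overlap — summed areas 747.00 mm² minus the doubly-counted overlap 69.75 mm² gives 677.25 mm² — area = 677.25 mm². At z = 14.1: the cube is absent (z outside [0, 6]); the cube at (9, 8.5) is present — its section is the full 23×8 rectangle (area 184.00 mm²); the cube at (-3.5, -1) (footprint 8×16.5) is included at this height (area 132.00 mm²); Taking the union: the 2 present regions are separate (no shared area or edge), so areas and boundary lengths simply add and each stays a separate island — area = 316.00 mm². Checking containment: at z = 14.1 the cross-section extends beyond the z = 2.85 cross-section by about 92.00 mm².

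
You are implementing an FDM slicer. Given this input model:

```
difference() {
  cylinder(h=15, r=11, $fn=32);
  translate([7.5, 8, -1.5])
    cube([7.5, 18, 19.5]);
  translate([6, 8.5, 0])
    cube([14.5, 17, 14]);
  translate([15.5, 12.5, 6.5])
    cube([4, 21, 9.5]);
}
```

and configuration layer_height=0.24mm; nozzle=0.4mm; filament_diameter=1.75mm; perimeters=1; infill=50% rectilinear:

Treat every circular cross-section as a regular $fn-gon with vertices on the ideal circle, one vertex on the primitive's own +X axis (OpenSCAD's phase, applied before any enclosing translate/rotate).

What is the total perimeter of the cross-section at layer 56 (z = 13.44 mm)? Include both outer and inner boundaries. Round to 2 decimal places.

At z = 13.44 mm: the r=11 cylinder contributes a regular 32-gon of circumradius 11 (perimeter = 2·32·11.000·sin(180°/32) = 69.00 mm); the cube at (7.5, 8) is present — its section is the full 7.5×18 rectangle (perimeter 51.00 mm); the 14.5×17 cube at (6, 8.5) contributes its full rectangle (perimeter 63.00 mm); the 4×21 cube at (15.5, 12.5) contributes its full rectangle (perimeter 50.00 mm); After the difference (first − rest): starting from the r=11 cylinder, the 7.5×18 cube at (7.5, 8) partially overlaps it — only the 0.00 mm² overlap (of its 135.00 mm²) is removed, clipping the outline; the 14.5×17 cube at (6, 8.5) partially overlaps it — only the 0.33 mm² overlap (of its 246.50 mm²) is removed, clipping the outline; the 4×21 cube at (15.5, 12.5) misses the remaining region (no effect) — boundary = 69.47 mm. Overall, the cross-section is a single solid region. Total boundary length (outer) = 69.47 mm.

69.47 mm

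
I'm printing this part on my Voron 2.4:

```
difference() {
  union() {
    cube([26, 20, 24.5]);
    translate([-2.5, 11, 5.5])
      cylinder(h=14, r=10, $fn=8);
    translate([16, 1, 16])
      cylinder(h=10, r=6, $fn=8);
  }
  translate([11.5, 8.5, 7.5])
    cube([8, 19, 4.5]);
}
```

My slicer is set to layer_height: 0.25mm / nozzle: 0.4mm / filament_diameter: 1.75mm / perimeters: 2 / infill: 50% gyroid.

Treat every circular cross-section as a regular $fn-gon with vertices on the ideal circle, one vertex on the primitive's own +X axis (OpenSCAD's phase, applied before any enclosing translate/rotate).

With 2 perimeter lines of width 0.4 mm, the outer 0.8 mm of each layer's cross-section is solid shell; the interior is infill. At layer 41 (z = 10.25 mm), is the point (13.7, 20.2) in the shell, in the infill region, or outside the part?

outside

At z = 10.25 mm: the cube (footprint 26×20) is included at this height; the r=10 cylinder at (-2.5, 11) gives a regular 8-gon of circumradius 10 (constant along its height); the cylinder at (16, 1) is not intersected at this z (z outside [16, 26]); Merging all regions: the regions partially overlap (shared area 94.01 mm²), so overlapping operands fuse into one piece — 1 connected region; the cube at (11.5, 8.5) (footprint 8×19) is included at this height; Subtracting the remaining from the first: starting from the result so far, the 8×19 cube at (11.5, 8.5) partially overlaps it — only the 92.00 mm² overlap (of its 152.00 mm²) is removed, clipping the outline — 1 connected region. Overall, the cross-section is a single solid region. The nearest boundary edge runs (11.50, 20.00)→(11.50, 8.50); distance from the point to it = 2.21 mm. The point is not inside any of the regions above, so it lies outside the cross-section (2.21 mm from the nearest boundary).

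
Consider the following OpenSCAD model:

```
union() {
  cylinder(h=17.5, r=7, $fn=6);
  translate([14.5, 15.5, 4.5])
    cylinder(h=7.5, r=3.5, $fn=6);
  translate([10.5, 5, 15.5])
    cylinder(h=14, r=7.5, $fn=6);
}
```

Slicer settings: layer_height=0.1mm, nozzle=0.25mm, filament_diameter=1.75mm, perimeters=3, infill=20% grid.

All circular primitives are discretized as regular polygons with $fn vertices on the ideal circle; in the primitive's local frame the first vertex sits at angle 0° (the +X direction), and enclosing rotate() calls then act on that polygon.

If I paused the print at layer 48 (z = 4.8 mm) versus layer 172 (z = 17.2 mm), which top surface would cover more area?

Layer 48 (z = 4.8): the r=7 cylinder gives a regular 6-gon of circumradius 7 (constant along its height) (area = (6/2)·7.000²·sin(360°/6) = 127.31 mm²); the cylinder at (14.5, 15.5): section is a regular 6-gon, circumradius r=3.5 (area = (6/2)·3.500²·sin(360°/6) = 31.83 mm²); the cylinder at (10.5, 5) is absent (z outside [15.5, 29.5]); Taking the union: the 2 present regions are separate (no shared area or edge), so areas and boundary lengths simply add and each stays a separate island — area = 159.13 mm². So its area = 159.13 mm². Layer 172 (z = 17.2): the r=7 cylinder gives a regular 6-gon of circumradius 7 (constant along its height) (area = (6/2)·7.000²·sin(360°/6) = 127.31 mm²); the cylinder at (14.5, 15.5) does not reach this height (z outside [4.5, 12]); the r=7.5 cylinder at (10.5, 5) contributes a regular 6-gon of circumradius 7.5 (area = (6/2)·7.500²·sin(360°/6) = 146.14 mm²); Merging all regions: the regions partially overlap — summed areas 273.45 mm² minus the doubly-counted overlap 6.64 mm² gives 266.81 mm² — area = 266.81 mm². So its area = 266.81 mm². Layer 172 is larger (266.81 vs 159.13 mm²).

layer 172 (z = 17.2 mm)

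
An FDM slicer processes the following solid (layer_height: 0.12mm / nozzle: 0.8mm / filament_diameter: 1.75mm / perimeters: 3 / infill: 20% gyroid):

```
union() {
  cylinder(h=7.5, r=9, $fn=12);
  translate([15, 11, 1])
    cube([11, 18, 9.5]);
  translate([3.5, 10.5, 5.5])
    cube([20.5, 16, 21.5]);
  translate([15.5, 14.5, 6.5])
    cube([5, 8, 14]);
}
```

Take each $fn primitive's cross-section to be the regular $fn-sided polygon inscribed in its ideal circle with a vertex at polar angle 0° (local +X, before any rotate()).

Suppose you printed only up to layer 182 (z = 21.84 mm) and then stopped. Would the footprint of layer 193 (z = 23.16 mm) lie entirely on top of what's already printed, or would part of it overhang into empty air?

Compare the two slices. At z = 21.84: the cylinder is not intersected at this z (z outside [0, 7.5]); the cube at (15, 11) is not intersected at this z (z outside [1, 10.5]); the cube at (3.5, 10.5) (footprint 20.5×16) is included at this height (area 328.00 mm²); the cube at (15.5, 14.5) is absent (z outside [6.5, 20.5]); Merging all regions: only the 20.5×16 cube at (3.5, 10.5) is present, so the union is just that shape — area = 328.00 mm². At z = 23.16: the cylinder is absent (z outside [0, 7.5]); the cube at (15, 11) does not reach this height (z outside [1, 10.5]); the cube at (3.5, 10.5) is present — its section is the full 20.5×16 rectangle (area 328.00 mm²); the cube at (15.5, 14.5) does not reach this height (z outside [6.5, 20.5]); Taking the union: only the 20.5×16 cube at (3.5, 10.5) is present, so the union is just that shape — area = 328.00 mm². Checking containment: the cross-section at z = 23.16 is a subset of the cross-section at z = 21.84.

entirely on top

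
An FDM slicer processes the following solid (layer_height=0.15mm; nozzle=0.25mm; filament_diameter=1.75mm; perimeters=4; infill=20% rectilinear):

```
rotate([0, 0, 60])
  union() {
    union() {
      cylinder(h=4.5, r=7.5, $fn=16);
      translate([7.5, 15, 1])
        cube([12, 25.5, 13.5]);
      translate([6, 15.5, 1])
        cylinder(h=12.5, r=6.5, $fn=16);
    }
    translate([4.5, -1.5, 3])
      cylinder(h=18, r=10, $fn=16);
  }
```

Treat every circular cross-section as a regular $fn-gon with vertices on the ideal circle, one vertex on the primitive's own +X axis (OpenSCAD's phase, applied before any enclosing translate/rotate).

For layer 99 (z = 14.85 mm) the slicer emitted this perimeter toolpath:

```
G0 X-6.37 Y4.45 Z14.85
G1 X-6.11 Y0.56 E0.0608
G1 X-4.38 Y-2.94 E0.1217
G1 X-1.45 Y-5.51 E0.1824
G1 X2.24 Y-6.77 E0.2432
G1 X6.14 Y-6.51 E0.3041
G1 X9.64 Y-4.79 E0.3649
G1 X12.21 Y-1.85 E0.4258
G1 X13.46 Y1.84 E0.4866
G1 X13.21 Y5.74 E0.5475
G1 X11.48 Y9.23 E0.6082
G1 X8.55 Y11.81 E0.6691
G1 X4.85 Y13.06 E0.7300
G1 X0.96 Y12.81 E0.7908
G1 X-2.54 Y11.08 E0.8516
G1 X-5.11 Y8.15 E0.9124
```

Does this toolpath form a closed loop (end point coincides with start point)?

Start point (G0): (-6.37, 4.45). End point (last G1): the path does not return to the start — open.

no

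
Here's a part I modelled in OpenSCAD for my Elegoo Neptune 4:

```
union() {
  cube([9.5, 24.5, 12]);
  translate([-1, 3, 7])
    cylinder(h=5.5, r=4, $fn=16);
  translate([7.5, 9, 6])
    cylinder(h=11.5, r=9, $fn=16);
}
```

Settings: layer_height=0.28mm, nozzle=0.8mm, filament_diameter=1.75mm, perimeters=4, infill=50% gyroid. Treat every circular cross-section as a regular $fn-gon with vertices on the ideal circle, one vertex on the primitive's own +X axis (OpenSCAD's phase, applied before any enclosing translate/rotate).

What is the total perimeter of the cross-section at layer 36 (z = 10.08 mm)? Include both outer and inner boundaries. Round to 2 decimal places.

81.81 mm

At z = 10.08 mm: the cube is present — its section is the full 9.5×24.5 rectangle (perimeter 68.00 mm); the cylinder at (-1, 3): section is a regular 16-gon, circumradius r=4 (perimeter = 2·16·4.000·sin(180°/16) = 24.97 mm); the r=9 cylinder at (7.5, 9) gives a regular 16-gon of circumradius 9 (constant along its height) (perimeter = 2·16·9.000·sin(180°/16) = 56.19 mm); Merging all regions: the regions partially overlap (shared area 167.94 mm²), so the edge portions inside another operand are dropped and the merged outline is re-measured after clipping — boundary = 81.81 mm. Overall, the cross-section is a single solid region. Total boundary length (outer) = 81.81 mm.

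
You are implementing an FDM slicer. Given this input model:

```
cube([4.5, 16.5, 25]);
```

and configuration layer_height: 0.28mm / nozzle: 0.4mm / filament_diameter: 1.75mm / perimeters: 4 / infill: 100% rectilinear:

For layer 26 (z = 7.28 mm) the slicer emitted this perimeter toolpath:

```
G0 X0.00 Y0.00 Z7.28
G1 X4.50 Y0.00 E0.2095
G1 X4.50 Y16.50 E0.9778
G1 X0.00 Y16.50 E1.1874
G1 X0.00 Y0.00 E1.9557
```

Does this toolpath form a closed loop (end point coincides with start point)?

Start point (G0): (0.00, 0.00). End point (last G1): the path returns to the start — closed.

yes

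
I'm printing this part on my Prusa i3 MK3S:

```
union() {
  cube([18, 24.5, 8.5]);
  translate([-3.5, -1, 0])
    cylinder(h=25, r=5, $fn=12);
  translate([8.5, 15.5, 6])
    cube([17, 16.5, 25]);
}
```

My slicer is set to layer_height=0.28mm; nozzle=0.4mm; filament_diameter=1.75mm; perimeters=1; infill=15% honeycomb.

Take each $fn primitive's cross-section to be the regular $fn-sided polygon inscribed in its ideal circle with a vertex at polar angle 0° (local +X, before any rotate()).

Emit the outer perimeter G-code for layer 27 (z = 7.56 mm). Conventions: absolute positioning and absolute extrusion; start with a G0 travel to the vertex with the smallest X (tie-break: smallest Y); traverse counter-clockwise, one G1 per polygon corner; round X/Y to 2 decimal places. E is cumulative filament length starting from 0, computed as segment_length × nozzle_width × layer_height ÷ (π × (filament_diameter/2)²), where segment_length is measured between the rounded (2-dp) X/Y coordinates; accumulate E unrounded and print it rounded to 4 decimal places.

G0 X-8.50 Y-1.00 Z7.56
G1 X-7.83 Y-3.50 E0.1205
G1 X-6.00 Y-5.33 E0.2410
G1 X-3.50 Y-6.00 E0.3615
G1 X-1.00 Y-5.33 E0.4821
G1 X0.83 Y-3.50 E0.6026
G1 X1.50 Y-1.00 E0.7231
G1 X1.23 Y0.00 E0.7713
G1 X18.00 Y0.00 E1.5522
G1 X18.00 Y15.50 E2.2739
G1 X25.50 Y15.50 E2.6232
G1 X25.50 Y32.00 E3.3915
G1 X8.50 Y32.00 E4.1831
G1 X8.50 Y24.50 E4.5323
G1 X0.00 Y24.50 E4.9281
G1 X0.00 Y2.33 E5.9604
G1 X-1.00 Y3.33 E6.0263
G1 X-3.50 Y4.00 E6.1468
G1 X-6.00 Y3.33 E6.2673
G1 X-7.83 Y1.50 E6.3878
G1 X-8.50 Y-1.00 E6.5084

At z = 7.56 mm: the cube is present — its section is the full 18×24.5 rectangle; the cylinder at (-3.5, -1): section is a regular 12-gon, circumradius r=5; the 17×16.5 cube at (8.5, 15.5) contributes its full rectangle; Taking the union: the regions partially overlap (shared area 87.39 mm²), so overlapping operands fuse into one piece — 1 connected region. The outline is a single polygon with 20 vertices. Extrusion per mm of travel: 0.4 × 0.28 / (π × 0.875²) = 0.046564. Accumulating E over each segment gives final E = 6.5084.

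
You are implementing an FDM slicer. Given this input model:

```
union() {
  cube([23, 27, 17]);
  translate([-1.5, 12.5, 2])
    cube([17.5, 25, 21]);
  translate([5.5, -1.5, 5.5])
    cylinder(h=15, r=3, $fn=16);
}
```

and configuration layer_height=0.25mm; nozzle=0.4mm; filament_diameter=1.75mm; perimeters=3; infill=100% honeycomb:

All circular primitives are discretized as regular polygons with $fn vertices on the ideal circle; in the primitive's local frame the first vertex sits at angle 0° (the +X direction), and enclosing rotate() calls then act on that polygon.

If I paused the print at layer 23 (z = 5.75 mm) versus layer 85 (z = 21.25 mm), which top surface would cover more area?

layer 23 (z = 5.75 mm)

Layer 23 (z = 5.75): the cube is present — its section is the full 23×27 rectangle (area 621.00 mm²); the cube at (-1.5, 12.5) is present — its section is the full 17.5×25 rectangle (area 437.50 mm²); the r=3 cylinder at (5.5, -1.5) contributes a regular 16-gon of circumradius 3 (area = (16/2)·3.000²·sin(360°/16) = 27.55 mm²); Taking the union: the regions partially overlap — summed areas 1086.05 mm² minus the doubly-counted overlap 237.28 mm² gives 848.77 mm² — area = 848.77 mm². So its area = 848.77 mm². Layer 85 (z = 21.25): the cube does not reach this height (z outside [0, 17]); the cube at (-1.5, 12.5) (footprint 17.5×25) is included at this height (area 437.50 mm²); the cylinder at (5.5, -1.5) is not intersected at this z (z outside [5.5, 20.5]); Merging all regions: only the 17.5×25 cube at (-1.5, 12.5) is present, so the union is just that shape — area = 437.50 mm². So its area = 437.50 mm². Layer 23 is larger (848.77 vs 437.50 mm²).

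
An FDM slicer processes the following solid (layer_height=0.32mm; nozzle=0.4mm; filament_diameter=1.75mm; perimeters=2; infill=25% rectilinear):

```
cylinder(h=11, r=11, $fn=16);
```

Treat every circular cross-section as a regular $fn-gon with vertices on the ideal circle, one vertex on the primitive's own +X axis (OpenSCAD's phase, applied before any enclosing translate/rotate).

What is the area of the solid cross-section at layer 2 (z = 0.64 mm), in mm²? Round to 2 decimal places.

370.44 mm²

At z = 0.64 mm: the r=11 cylinder contributes a regular 16-gon of circumradius 11 (area = (16/2)·11.000²·sin(360°/16) = 370.44 mm²). Overall, the cross-section is a single solid region. Net area = 370.44 mm².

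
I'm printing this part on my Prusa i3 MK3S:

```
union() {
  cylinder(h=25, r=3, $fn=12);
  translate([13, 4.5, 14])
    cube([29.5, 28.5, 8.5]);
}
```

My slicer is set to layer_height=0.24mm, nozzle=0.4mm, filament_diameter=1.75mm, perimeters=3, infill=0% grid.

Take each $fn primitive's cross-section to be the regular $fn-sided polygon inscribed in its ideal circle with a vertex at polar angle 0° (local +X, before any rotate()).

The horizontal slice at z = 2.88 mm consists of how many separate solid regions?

At z = 2.88 mm: the r=3 cylinder gives a regular 12-gon of circumradius 3 (constant along its height); the cube at (13, 4.5) is absent (z outside [14, 22.5]); Merging all regions: only the r=3 cylinder is present, so the union is just that shape — 1 connected region. The result has 1 disconnected region.

1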